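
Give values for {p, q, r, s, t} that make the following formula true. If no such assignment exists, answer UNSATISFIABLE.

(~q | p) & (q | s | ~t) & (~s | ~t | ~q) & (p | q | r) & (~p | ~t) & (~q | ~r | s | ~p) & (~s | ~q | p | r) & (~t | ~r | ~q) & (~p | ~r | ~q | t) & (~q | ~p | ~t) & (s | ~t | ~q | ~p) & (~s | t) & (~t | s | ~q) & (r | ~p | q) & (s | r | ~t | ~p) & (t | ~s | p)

Branch on q: set q = 0.
Branch on s: set s = 0.
The clause (~t) is unit, so t = 0.
Branch on p: set p = 1.
The clause (r) is unit, so r = 1.
All clauses are satisfied.

p ↦ 1, q ↦ 0, r ↦ 1, s ↦ 0, t ↦ 0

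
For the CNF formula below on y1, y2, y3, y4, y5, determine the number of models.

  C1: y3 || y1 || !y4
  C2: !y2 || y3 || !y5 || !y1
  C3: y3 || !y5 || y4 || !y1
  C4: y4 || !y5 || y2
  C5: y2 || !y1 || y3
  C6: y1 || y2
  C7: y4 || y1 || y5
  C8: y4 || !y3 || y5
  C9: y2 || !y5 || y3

There are 2^5 = 32 truth assignments over (y1, y2, y3, y4, y5).
Split on y2. With y2 = true, the clauses containing y2 are satisfied and !y2 drops from the rest; 9 of the 2^4 = 16 assignments to the other variables satisfy what remains.
With y2 = false, by the same count on the reduced clause set, 2 assignments work.
(One model: y1=F, y2=T, y3=F, y4=F, y5=T.)
Total: 9 + 2 = 11.

11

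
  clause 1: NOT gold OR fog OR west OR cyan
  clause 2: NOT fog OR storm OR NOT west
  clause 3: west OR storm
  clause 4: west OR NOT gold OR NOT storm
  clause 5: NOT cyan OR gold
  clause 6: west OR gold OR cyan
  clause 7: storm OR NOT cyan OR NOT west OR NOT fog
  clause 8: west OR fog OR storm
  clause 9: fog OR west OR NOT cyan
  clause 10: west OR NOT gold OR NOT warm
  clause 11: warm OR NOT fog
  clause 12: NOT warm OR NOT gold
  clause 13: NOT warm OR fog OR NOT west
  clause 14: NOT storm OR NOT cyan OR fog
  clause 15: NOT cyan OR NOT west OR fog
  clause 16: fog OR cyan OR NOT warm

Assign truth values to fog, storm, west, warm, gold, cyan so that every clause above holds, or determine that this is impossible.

Case west = true:
Case fog = false:
The clause (NOT warm) is unit, so warm = false.
The clause (NOT cyan) is unit, so cyan = false.
No clause remains; storm, gold are free.

fog ↦ false,  storm ↦ false,  west ↦ true,  warm ↦ false,  gold ↦ true,  cyan ↦ false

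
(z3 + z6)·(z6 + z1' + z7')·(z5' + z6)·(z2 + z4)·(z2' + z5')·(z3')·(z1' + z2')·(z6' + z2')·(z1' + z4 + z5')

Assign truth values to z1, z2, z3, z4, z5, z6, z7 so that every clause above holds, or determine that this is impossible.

z1=1,  z2=0,  z3=0,  z4=1,  z5=0,  z6=1,  z7=0

Unit clause (z3') forces z3 = 0.
Unit clause (z6) forces z6 = 1.
Unit clause (z2') forces z2 = 0.
Unit clause (z4) forces z4 = 1.
No clause remains; z1, z5, z7 are free.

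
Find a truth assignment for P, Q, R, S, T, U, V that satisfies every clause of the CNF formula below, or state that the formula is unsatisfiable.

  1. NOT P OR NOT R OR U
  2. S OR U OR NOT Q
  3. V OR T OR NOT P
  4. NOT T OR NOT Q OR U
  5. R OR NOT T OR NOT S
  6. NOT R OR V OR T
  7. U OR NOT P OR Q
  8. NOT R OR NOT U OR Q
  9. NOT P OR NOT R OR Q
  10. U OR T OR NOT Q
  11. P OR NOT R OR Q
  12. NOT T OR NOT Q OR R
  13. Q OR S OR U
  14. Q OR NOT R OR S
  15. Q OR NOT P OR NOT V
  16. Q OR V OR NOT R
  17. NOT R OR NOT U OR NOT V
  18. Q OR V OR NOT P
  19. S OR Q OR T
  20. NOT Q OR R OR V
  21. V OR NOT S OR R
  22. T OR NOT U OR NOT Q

Branch on P: set P = false.
Branch on R: set R = false.
Branch on T: set T = false.
Branch on U: set U = false.
The clause (NOT Q) is unit, so Q = false.
The clause (S) is unit, so S = true.
The clause (V) is unit, so V = true.
This assignment satisfies each clause.

P=false, Q=false, R=false, S=true, T=false, U=false, V=true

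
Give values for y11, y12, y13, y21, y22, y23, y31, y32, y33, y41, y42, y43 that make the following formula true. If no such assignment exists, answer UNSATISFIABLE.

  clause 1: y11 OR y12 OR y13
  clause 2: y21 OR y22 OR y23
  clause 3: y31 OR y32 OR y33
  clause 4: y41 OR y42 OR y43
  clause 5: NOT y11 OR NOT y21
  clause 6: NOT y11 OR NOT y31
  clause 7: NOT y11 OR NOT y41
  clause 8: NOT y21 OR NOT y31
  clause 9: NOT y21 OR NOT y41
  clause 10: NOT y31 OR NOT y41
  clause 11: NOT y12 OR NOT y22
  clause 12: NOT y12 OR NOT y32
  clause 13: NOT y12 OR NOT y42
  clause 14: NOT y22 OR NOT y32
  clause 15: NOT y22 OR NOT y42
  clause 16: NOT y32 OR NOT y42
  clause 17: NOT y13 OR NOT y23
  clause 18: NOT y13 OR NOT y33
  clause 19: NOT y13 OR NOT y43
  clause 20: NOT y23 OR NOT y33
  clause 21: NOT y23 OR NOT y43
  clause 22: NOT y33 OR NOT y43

Branch on y11: set y11 = false.
Branch on y12: set y12 = true.
The clause (NOT y22) is unit, so y22 = false.
The clause (NOT y32) is unit, so y32 = false.
The clause (NOT y42) is unit, so y42 = false.
Branch on y21: set y21 = true.
The clause (NOT y31) is unit, so y31 = false.
The clause (y33) is unit, so y33 = true.
The clause (NOT y41) is unit, so y41 = false.
The clause (y43) is unit, so y43 = true.
But (NOT y43) is also a unit clause — contradiction.
So y21 must be the other value — set y21 = false.
The clause (y23) is unit, so y23 = true.
The clause (NOT y13) is unit, so y13 = false.
The clause (NOT y33) is unit, so y33 = false.
The clause (y31) is unit, so y31 = true.
The clause (NOT y41) is unit, so y41 = false.
The clause (y43) is unit, so y43 = true.
But (NOT y43) is also a unit clause — contradiction.
Neither y21 = true nor y21 = false works.
So y12 must be the other value — set y12 = false.
The clause (y13) is unit, so y13 = true.
The clause (NOT y23) is unit, so y23 = false.
The clause (NOT y33) is unit, so y33 = false.
The clause (NOT y43) is unit, so y43 = false.
Branch on y21: set y21 = true.
The clause (NOT y31) is unit, so y31 = false.
The clause (y32) is unit, so y32 = true.
The clause (NOT y41) is unit, so y41 = false.
The clause (y42) is unit, so y42 = true.
But (NOT y42) is also a unit clause — contradiction.
So y21 must be the other value — set y21 = false.
The clause (y22) is unit, so y22 = true.
The clause (NOT y32) is unit, so y32 = false.
The clause (y31) is unit, so y31 = true.
The clause (NOT y41) is unit, so y41 = false.
The clause (y42) is unit, so y42 = true.
But (NOT y42) is also a unit clause — contradiction.
Neither y21 = true nor y21 = false works.
Neither y12 = true nor y12 = false works.
So y11 must be the other value — set y11 = true.
The clause (NOT y21) is unit, so y21 = false.
The clause (NOT y31) is unit, so y31 = false.
The clause (NOT y41) is unit, so y41 = false.
Branch on y22: set y22 = true.
The clause (NOT y12) is unit, so y12 = false.
The clause (NOT y32) is unit, so y32 = false.
The clause (y33) is unit, so y33 = true.
The clause (NOT y42) is unit, so y42 = false.
The clause (y43) is unit, so y43 = true.
But (NOT y43) is also a unit clause — contradiction.
So y22 must be the other value — set y22 = false.
The clause (y23) is unit, so y23 = true.
The clause (NOT y13) is unit, so y13 = false.
The clause (NOT y33) is unit, so y33 = false.
The clause (y32) is unit, so y32 = true.
The clause (NOT y12) is unit, so y12 = false.
The clause (NOT y42) is unit, so y42 = false.
The clause (y43) is unit, so y43 = true.
But (NOT y43) is also a unit clause — contradiction.
Neither y22 = true nor y22 = false works.
Neither y11 = true nor y11 = false works.

UNSATISFIABLE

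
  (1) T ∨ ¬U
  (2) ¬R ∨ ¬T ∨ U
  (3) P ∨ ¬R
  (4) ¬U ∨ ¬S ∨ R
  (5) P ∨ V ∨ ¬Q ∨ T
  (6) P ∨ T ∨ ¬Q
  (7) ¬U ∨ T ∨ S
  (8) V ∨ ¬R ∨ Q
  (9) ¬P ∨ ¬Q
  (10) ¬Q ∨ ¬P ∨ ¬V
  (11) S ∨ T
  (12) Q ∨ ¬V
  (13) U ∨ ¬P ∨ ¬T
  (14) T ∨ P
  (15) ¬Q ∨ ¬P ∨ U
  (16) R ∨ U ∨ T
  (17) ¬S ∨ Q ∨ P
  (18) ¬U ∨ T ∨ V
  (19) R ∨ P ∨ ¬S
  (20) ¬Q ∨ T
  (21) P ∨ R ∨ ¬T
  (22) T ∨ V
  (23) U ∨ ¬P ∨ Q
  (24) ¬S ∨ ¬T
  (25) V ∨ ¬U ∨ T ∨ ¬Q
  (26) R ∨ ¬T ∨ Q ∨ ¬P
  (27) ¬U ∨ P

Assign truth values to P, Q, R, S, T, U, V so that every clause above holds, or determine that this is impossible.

UNSATISFIABLE

Suppose T = True.
From the singleton clause (¬S), S = False.
Suppose R = False.
From the singleton clause (P), P = True.
From the singleton clause (¬Q), Q = False.
Now (Q) is unsatisfied and unit — conflict.
Undo R and try R = True.
From the singleton clause (U), U = True.
From the singleton clause (P), P = True.
From the singleton clause (¬Q), Q = False.
From the singleton clause (V), V = True.
Now (¬V) is unsatisfied and unit — conflict.
Both values of R lead to a conflict.
Undo T and try T = False.
From the singleton clause (¬U), U = False.
From the singleton clause (S), S = True.
From the singleton clause (P), P = True.
From the singleton clause (¬Q), Q = False.
Now (Q) is unsatisfied and unit — conflict.
Both values of T lead to a conflict.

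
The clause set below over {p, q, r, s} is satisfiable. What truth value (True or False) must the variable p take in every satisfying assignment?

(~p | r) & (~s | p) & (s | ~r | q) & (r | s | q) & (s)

True

Suppose p = 0.
Unit clause (~s) forces s = 0.
That conflicts with the unit clause (s).
So every satisfying assignment has p = True.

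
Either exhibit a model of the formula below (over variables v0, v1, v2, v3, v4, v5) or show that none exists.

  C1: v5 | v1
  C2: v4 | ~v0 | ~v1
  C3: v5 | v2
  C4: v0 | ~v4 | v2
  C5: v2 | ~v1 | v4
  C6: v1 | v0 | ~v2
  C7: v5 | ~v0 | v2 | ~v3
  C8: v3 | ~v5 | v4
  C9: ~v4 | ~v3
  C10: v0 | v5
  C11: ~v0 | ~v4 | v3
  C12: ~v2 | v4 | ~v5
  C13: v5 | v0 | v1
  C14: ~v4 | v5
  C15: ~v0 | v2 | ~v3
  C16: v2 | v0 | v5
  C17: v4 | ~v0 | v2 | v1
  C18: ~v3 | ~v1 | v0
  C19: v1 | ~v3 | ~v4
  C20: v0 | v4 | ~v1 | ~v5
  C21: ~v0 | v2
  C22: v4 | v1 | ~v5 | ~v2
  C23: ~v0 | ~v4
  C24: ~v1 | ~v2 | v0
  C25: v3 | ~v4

Case v5 = 1:
Case v3 = 1:
(~v4) alone gives v4 = 0.
(~v2) alone gives v2 = 0.
(~v1) alone gives v1 = 0.
(~v0) alone gives v0 = 0.
All clauses are satisfied.

v0: 0; v1: 0; v2: 0; v3: 1; v4: 0; v5: 1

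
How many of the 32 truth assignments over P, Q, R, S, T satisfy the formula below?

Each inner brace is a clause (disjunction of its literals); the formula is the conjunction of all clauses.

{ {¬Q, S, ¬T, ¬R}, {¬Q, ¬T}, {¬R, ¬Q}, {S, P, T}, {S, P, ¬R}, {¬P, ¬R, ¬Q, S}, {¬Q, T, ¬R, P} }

16

There are 2^5 = 32 truth assignments over (P, Q, R, S, T).
Split on S. With S = True, the clauses containing S are satisfied and ¬S drops from the rest; 10 of the 2^4 = 16 assignments to the other variables satisfy what remains.
With S = False, by the same count on the reduced clause set, 6 assignments work.
Total: 10 + 6 = 16.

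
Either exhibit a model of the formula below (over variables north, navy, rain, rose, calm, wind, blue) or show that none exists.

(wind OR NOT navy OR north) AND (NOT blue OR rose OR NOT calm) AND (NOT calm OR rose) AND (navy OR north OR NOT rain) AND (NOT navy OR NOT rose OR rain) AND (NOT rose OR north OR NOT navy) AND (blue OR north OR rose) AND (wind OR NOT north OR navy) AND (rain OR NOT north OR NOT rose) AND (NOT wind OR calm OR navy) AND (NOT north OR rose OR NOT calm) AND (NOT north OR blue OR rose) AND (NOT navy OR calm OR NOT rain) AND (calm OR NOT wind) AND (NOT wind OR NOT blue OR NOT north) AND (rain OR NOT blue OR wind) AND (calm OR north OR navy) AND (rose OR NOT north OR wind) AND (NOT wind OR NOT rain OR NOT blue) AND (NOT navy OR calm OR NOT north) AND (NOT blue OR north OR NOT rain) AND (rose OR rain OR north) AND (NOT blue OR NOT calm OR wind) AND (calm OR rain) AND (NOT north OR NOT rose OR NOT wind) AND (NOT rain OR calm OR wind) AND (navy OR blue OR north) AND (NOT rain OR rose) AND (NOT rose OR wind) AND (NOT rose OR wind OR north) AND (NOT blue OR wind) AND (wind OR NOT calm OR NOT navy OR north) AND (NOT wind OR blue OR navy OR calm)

Branch on calm: set calm = true.
(rose) alone gives rose = true.
(wind) alone gives wind = true.
(NOT north) alone gives north = false.
(NOT navy) alone gives navy = false.
(NOT rain) alone gives rain = false.
(blue) alone gives blue = true.
This assignment satisfies each clause.

north=false,  navy=false,  rain=false,  rose=true,  calm=true,  wind=true,  blue=true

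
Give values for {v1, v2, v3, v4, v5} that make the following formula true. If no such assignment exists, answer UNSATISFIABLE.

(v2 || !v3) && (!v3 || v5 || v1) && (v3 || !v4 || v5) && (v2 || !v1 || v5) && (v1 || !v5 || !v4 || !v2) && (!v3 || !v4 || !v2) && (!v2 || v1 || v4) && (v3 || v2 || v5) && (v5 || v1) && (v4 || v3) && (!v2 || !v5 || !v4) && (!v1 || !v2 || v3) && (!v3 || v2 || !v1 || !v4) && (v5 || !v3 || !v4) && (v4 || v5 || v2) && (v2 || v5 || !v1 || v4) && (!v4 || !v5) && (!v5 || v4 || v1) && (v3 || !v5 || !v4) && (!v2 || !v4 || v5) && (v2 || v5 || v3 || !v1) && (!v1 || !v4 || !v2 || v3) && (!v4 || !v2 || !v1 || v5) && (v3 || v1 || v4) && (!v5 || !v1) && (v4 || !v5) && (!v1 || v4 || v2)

Suppose v2 = true.
Suppose v3 = true.
The clause (!v4) is unit, so v4 = false.
The clause (v1) is unit, so v1 = true.
The clause (!v5) is unit, so v5 = false.
Every clause now holds.

v1 ↦ true, v2 ↦ true, v3 ↦ true, v4 ↦ false, v5 ↦ false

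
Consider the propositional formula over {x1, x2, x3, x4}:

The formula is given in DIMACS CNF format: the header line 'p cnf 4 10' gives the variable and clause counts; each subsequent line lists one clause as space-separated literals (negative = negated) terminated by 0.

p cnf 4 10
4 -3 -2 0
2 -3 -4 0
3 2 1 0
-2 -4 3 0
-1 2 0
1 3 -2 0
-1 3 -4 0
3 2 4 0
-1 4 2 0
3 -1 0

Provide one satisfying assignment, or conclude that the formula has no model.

Case x1 = True:
The clause (x2) is unit, so x2 = True.
The clause (x3) is unit, so x3 = True.
The clause (x4) is unit, so x4 = True.
All clauses are satisfied.

x1: True, x2: True, x3: True, x4: True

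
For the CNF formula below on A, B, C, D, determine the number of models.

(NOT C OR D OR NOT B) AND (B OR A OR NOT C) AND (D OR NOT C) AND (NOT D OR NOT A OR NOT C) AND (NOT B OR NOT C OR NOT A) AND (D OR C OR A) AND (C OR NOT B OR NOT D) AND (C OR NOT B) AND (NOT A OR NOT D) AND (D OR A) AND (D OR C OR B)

2

There are 2^4 = 16 truth assignments over (A, B, C, D).
Check each against the 11 clauses (columns in the order A, B, C, D):
  F F F F  ✗ fails (D OR C OR A)
  F F F T  ✓ satisfies all
  F F T F  ✗ fails (B OR A OR NOT C)
  F F T T  ✗ fails (B OR A OR NOT C)
  F T F F  ✗ fails (D OR C OR A)
  F T F T  ✗ fails (C OR NOT B OR NOT D)
  F T T F  ✗ fails (NOT C OR D OR NOT B)
  F T T T  ✓ satisfies all
  T F F F  ✗ fails (D OR C OR B)
  T F F T  ✗ fails (NOT A OR NOT D)
  T F T F  ✗ fails (D OR NOT C)
  T F T T  ✗ fails (NOT D OR NOT A OR NOT C)
  T T F F  ✗ fails (C OR NOT B)
  T T F T  ✗ fails (C OR NOT B OR NOT D)
  T T T F  ✗ fails (NOT C OR D OR NOT B)
  T T T T  ✗ fails (NOT D OR NOT A OR NOT C)
2 of the 16 rows are models.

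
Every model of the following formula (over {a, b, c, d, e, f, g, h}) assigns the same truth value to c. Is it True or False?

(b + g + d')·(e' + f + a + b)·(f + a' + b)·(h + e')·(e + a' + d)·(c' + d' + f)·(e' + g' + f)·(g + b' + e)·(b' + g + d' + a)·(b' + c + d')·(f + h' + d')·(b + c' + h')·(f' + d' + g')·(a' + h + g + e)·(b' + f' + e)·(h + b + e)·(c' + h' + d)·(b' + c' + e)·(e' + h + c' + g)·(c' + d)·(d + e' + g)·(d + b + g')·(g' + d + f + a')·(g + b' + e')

False

Suppose c = 1.
Unit clause (d) forces d = 1.
Unit clause (f) forces f = 1.
Unit clause (g') forces g = 0.
Unit clause (b) forces b = 1.
Unit clause (e) forces e = 1.
Now (e') is unsatisfied and unit — conflict.
So every satisfying assignment has c = False.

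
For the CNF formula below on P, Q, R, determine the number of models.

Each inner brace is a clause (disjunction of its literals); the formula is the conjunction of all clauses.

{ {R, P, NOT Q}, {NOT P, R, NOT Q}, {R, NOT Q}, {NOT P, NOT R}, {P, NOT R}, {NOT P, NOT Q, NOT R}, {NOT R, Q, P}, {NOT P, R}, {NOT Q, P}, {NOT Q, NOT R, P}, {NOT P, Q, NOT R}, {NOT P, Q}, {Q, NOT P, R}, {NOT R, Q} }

1

There are 2^3 = 8 truth assignments over (P, Q, R).
Check each against the 14 clauses (columns in the order P, Q, R):
  F F F  ✓ satisfies all
  F F T  ✗ fails (P OR NOT R)
  F T F  ✗ fails (R OR P OR NOT Q)
  F T T  ✗ fails (P OR NOT R)
  T F F  ✗ fails (NOT P OR R)
  T F T  ✗ fails (NOT P OR NOT R)
  T T F  ✗ fails (NOT P OR R OR NOT Q)
  T T T  ✗ fails (NOT P OR NOT R)
1 of the 8 rows is a model.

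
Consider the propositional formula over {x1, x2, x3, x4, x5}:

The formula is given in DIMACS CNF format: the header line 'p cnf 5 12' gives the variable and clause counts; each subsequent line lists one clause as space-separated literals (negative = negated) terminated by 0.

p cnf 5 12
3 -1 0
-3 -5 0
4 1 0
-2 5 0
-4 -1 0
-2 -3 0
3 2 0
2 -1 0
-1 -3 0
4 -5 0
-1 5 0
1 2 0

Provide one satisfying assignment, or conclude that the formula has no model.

x1: False, x2: True, x3: False, x4: True, x5: True

Branch on x3: set x3 = False.
From the singleton clause (¬x1), x1 = False.
From the singleton clause (x4), x4 = True.
From the singleton clause (x2), x2 = True.
From the singleton clause (x5), x5 = True.
This assignment satisfies each clause.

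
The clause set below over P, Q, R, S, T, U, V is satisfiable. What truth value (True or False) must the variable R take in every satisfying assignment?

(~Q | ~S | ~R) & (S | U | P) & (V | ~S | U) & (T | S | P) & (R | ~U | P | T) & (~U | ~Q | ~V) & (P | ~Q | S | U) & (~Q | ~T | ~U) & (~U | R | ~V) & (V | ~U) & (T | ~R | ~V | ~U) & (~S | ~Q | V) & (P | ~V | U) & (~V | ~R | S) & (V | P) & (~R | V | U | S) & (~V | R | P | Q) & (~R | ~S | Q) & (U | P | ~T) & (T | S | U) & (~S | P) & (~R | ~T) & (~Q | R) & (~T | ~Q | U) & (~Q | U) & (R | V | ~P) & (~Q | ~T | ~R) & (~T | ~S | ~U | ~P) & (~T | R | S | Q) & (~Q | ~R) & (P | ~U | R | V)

Suppose R = 1.
Unit clause (~T) forces T = 0.
Unit clause (~Q) forces Q = 0.
Unit clause (~S) forces S = 0.
Unit clause (P) forces P = 1.
Unit clause (~V) forces V = 0.
Unit clause (~U) forces U = 0.
But (U) is also a unit clause — contradiction.
So every satisfying assignment has R = False.

False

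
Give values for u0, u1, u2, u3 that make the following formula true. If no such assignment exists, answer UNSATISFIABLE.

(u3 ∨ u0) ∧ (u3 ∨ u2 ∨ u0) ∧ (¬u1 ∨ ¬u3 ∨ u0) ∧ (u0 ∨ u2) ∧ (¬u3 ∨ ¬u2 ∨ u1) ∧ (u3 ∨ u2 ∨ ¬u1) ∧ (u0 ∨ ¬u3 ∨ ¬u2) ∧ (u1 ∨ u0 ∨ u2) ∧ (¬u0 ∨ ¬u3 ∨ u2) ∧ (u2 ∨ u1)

u0: True, u1: False, u2: True, u3: False

Branch on u3: set u3 = False.
The clause (u0) is unit, so u0 = True.
Branch on u2: set u2 = True.
Every clause is now satisfied; u1 is unconstrained.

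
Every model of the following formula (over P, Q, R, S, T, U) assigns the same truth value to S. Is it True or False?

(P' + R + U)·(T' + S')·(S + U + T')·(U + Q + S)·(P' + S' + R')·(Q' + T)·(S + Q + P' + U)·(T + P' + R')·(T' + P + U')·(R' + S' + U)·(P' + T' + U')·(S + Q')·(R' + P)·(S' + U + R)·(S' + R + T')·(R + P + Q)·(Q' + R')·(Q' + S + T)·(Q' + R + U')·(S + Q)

Suppose S = 0.
The clause (Q') is unit, so Q = 0.
But (Q) is also a unit clause — contradiction.
So every satisfying assignment has S = True.

True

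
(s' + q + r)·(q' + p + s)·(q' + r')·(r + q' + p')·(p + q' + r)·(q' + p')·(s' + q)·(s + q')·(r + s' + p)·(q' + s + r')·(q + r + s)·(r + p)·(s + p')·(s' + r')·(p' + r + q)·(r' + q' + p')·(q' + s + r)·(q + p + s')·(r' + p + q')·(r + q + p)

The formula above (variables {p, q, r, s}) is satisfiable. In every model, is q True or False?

False

Suppose q = 1.
The clause (r') is unit, so r = 0.
The clause (p') is unit, so p = 0.
But (p) is also a unit clause — contradiction.
So every satisfying assignment has q = False.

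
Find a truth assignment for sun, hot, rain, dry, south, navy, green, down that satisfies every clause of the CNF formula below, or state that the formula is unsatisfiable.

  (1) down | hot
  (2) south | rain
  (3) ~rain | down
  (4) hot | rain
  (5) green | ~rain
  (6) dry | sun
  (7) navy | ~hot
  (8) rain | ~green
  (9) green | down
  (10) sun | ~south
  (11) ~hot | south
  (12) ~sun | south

Branch on down: set down = 1.
Branch on south: set south = 1.
The clause (sun) is unit, so sun = 1.
Branch on hot: set hot = 1.
The clause (navy) is unit, so navy = 1.
Branch on green: set green = 1.
The clause (rain) is unit, so rain = 1.
No clause remains; dry is free.

sun: 1,  hot: 1,  rain: 1,  dry: 0,  south: 1,  navy: 1,  green: 1,  down: 1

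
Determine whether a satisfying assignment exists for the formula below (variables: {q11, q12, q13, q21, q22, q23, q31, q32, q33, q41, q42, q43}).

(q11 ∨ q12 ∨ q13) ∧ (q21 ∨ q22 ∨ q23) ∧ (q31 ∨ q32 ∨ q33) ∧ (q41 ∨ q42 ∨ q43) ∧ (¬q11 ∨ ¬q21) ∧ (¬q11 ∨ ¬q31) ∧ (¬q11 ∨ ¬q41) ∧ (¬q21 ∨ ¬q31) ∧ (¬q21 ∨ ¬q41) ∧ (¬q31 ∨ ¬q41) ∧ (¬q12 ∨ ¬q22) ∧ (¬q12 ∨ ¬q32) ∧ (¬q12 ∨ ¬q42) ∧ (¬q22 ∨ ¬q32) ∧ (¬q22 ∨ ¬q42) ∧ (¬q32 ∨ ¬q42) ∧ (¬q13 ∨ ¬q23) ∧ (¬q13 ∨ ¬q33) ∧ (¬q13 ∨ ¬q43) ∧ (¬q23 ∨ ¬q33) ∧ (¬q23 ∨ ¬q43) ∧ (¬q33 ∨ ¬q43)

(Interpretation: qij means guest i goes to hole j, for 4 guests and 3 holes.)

Branch on q11: set q11 = False.
Branch on q12: set q12 = True.
Unit clause (¬q22) forces q22 = False.
Unit clause (¬q32) forces q32 = False.
Unit clause (¬q42) forces q42 = False.
Branch on q21: set q21 = True.
Unit clause (¬q31) forces q31 = False.
Unit clause (q33) forces q33 = True.
Unit clause (¬q41) forces q41 = False.
Unit clause (q43) forces q43 = True.
That conflicts with the unit clause (¬q43).
That branch fails; take q21 = False instead.
Unit clause (q23) forces q23 = True.
Unit clause (¬q13) forces q13 = False.
Unit clause (¬q33) forces q33 = False.
Unit clause (q31) forces q31 = True.
Unit clause (¬q41) forces q41 = False.
Unit clause (q43) forces q43 = True.
That conflicts with the unit clause (¬q43).
Neither q21 = True nor q21 = False works.
That branch fails; take q12 = False instead.
Unit clause (q13) forces q13 = True.
Unit clause (¬q23) forces q23 = False.
Unit clause (¬q33) forces q33 = False.
Unit clause (¬q43) forces q43 = False.
Branch on q21: set q21 = True.
Unit clause (¬q31) forces q31 = False.
Unit clause (q32) forces q32 = True.
Unit clause (¬q41) forces q41 = False.
Unit clause (q42) forces q42 = True.
That conflicts with the unit clause (¬q42).
That branch fails; take q21 = False instead.
Unit clause (q22) forces q22 = True.
Unit clause (¬q32) forces q32 = False.
Unit clause (q31) forces q31 = True.
Unit clause (¬q41) forces q41 = False.
Unit clause (q42) forces q42 = True.
That conflicts with the unit clause (¬q42).
Neither q21 = True nor q21 = False works.
Neither q12 = True nor q12 = False works.
That branch fails; take q11 = True instead.
Unit clause (¬q21) forces q21 = False.
Unit clause (¬q31) forces q31 = False.
Unit clause (¬q41) forces q41 = False.
Branch on q22: set q22 = True.
Unit clause (¬q12) forces q12 = False.
Unit clause (¬q32) forces q32 = False.
Unit clause (q33) forces q33 = True.
Unit clause (¬q42) forces q42 = False.
Unit clause (q43) forces q43 = True.
That conflicts with the unit clause (¬q43).
That branch fails; take q22 = False instead.
Unit clause (q23) forces q23 = True.
Unit clause (¬q13) forces q13 = False.
Unit clause (¬q33) forces q33 = False.
Unit clause (q32) forces q32 = True.
Unit clause (¬q12) forces q12 = False.
Unit clause (¬q42) forces q42 = False.
Unit clause (q43) forces q43 = True.
That conflicts with the unit clause (¬q43).
Neither q22 = True nor q22 = False works.
Neither q11 = True nor q11 = False works.
No assignment satisfies every clause.

No, unsatisfiable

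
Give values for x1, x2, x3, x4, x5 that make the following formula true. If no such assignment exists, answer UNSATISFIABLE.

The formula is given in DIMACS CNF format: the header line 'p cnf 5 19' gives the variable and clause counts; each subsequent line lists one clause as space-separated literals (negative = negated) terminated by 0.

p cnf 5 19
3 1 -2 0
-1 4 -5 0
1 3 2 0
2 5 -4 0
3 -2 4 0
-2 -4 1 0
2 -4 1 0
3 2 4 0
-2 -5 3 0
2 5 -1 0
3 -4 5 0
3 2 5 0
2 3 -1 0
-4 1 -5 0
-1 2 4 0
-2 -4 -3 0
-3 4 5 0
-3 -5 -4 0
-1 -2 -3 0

x1 ↦ False; x2 ↦ True; x3 ↦ True; x4 ↦ False; x5 ↦ True

Case x3 = True:
Case x2 = True:
The clause (¬x4) is unit, so x4 = False.
The clause (x5) is unit, so x5 = True.
The clause (¬x1) is unit, so x1 = False.
This assignment satisfies each clause.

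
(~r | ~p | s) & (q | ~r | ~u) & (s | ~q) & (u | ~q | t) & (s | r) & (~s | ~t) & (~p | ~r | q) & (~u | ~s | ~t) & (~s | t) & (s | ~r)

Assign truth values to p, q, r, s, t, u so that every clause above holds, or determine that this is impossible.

UNSATISFIABLE

Case s = 1:
From the singleton clause (~t), t = 0.
That conflicts with the unit clause (t).
Backtrack on s: now try s = 0.
From the singleton clause (~q), q = 0.
From the singleton clause (r), r = 1.
That conflicts with the unit clause (~r).
Either choice for s ends in contradiction.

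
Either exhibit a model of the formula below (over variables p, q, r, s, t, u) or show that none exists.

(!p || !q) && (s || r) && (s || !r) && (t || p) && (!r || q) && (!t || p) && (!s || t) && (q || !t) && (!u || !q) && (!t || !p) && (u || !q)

UNSATISFIABLE

Suppose p = false.
The clause (t) is unit, so t = true.
That conflicts with the unit clause (!t).
So p must be the other value — set p = true.
The clause (!q) is unit, so q = false.
The clause (!r) is unit, so r = false.
The clause (s) is unit, so s = true.
The clause (t) is unit, so t = true.
That conflicts with the unit clause (!t).
Both values of p lead to a conflict.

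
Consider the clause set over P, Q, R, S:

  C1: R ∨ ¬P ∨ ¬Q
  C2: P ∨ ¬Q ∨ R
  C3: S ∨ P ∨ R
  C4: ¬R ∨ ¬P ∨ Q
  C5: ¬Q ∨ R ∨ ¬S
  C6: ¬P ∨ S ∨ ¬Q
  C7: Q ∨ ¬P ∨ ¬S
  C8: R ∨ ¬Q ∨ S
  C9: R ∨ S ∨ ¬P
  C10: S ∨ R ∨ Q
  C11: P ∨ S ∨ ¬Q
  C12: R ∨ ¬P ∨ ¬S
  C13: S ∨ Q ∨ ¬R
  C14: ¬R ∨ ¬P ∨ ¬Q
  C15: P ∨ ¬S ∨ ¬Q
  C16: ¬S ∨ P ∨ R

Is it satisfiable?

Case R = True:
Case P = False:
Case S = True:
Unit clause (¬Q) forces Q = False.
Every clause now holds.
A satisfying assignment: P ↦ False; Q ↦ False; R ↦ True; S ↦ True.

Satisfiable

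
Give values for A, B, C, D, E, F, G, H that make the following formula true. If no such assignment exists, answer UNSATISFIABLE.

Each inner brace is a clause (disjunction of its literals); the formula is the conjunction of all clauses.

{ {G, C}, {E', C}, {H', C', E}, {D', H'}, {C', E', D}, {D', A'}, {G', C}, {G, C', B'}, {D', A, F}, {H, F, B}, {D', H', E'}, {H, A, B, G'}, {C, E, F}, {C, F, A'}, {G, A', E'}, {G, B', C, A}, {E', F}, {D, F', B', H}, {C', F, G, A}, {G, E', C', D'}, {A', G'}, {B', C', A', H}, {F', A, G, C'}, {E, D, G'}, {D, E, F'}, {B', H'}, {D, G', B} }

Branch on G: set G = 1.
Unit clause (C) forces C = 1.
Unit clause (A') forces A = 0.
Branch on H: set H = 0.
Unit clause (B) forces B = 1.
Branch on E: set E = 1.
Unit clause (D) forces D = 1.
Unit clause (F) forces F = 1.
Every clause now holds.

A: 0, B: 1, C: 1, D: 1, E: 1, F: 1, G: 1, H: 0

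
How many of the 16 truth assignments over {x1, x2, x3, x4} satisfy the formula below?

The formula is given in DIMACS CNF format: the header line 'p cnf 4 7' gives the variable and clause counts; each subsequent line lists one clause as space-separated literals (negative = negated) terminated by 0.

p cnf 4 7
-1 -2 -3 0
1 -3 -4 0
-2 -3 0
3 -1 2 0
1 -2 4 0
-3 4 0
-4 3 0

There are 2^4 = 16 truth assignments over (x1, x2, x3, x4).
Split on x2. With x2 = True, the clauses containing x2 are satisfied and ¬x2 drops from the rest; 1 of the 2^3 = 8 assignments to the other variables satisfy what remains.
With x2 = False, by the same count on the reduced clause set, 2 assignments work.
Total: 1 + 2 = 3.

3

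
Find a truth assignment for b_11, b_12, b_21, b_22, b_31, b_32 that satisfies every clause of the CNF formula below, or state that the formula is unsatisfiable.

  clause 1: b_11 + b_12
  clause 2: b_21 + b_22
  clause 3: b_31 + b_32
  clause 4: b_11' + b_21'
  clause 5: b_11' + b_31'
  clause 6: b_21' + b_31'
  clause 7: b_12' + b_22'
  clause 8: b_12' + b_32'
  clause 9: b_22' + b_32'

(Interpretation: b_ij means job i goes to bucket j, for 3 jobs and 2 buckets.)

UNSATISFIABLE

Try b_11 = 1.
The clause (b_21') is unit, so b_21 = 0.
The clause (b_22) is unit, so b_22 = 1.
The clause (b_31') is unit, so b_31 = 0.
The clause (b_32) is unit, so b_32 = 1.
That conflicts with the unit clause (b_32').
Undo b_11 and try b_11 = 0.
The clause (b_12) is unit, so b_12 = 1.
The clause (b_22') is unit, so b_22 = 0.
The clause (b_21) is unit, so b_21 = 1.
The clause (b_31') is unit, so b_31 = 0.
The clause (b_32) is unit, so b_32 = 1.
That conflicts with the unit clause (b_32').
Either choice for b_11 ends in contradiction.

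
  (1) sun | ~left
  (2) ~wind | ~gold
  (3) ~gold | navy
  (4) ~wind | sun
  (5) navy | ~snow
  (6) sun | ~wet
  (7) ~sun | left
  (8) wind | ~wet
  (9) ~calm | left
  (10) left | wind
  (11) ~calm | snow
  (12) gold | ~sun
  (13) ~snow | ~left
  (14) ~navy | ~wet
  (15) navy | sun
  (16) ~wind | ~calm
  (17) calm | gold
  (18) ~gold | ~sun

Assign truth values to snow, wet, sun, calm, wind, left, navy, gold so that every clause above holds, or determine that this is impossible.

Case sun = 1:
Unit clause (left) forces left = 1.
Unit clause (gold) forces gold = 1.
Now (~gold) is unsatisfied and unit — conflict.
That branch fails; take sun = 0 instead.
Unit clause (~left) forces left = 0.
Unit clause (~wind) forces wind = 0.
Now (wind) is unsatisfied and unit — conflict.
Neither sun = 1 nor sun = 0 works.

UNSATISFIABLE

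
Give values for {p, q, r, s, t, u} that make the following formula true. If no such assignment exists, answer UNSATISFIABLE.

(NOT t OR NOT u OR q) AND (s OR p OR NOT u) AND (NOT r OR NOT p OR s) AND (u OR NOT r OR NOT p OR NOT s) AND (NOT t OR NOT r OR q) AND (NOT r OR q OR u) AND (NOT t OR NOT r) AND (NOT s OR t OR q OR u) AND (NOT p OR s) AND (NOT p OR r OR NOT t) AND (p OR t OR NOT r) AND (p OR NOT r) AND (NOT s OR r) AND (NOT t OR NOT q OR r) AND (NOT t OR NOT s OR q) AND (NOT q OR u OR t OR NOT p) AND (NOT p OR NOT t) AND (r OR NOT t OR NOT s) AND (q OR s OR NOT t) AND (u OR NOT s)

p=false; q=true; r=false; s=false; t=false; u=false

Try t = false.
Try p = false.
From the singleton clause (NOT r), r = false.
From the singleton clause (NOT s), s = false.
From the singleton clause (NOT u), u = false.
All clauses hold; q can take either value.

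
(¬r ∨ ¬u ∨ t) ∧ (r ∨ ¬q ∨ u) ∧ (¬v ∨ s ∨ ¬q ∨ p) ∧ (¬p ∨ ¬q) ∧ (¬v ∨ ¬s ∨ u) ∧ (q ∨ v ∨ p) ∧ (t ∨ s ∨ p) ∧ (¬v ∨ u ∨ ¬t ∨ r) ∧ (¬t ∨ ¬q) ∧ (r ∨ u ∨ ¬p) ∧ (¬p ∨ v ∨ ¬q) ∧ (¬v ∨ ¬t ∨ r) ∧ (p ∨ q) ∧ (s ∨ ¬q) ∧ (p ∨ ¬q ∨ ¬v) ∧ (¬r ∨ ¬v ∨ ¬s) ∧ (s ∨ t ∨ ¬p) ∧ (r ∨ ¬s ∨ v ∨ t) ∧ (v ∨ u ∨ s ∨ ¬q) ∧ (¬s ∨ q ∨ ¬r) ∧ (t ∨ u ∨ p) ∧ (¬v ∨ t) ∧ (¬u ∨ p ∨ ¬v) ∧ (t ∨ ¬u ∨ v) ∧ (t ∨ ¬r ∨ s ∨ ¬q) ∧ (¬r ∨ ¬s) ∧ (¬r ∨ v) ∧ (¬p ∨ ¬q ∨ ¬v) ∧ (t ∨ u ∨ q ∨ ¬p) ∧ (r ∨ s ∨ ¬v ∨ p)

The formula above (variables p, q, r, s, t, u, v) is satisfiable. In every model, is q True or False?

False

Suppose q = True.
The clause (¬p) is unit, so p = False.
The clause (¬t) is unit, so t = False.
The clause (s) is unit, so s = True.
The clause (¬v) is unit, so v = False.
The clause (r) is unit, so r = True.
But (¬r) is also a unit clause — contradiction.
So every satisfying assignment has q = False.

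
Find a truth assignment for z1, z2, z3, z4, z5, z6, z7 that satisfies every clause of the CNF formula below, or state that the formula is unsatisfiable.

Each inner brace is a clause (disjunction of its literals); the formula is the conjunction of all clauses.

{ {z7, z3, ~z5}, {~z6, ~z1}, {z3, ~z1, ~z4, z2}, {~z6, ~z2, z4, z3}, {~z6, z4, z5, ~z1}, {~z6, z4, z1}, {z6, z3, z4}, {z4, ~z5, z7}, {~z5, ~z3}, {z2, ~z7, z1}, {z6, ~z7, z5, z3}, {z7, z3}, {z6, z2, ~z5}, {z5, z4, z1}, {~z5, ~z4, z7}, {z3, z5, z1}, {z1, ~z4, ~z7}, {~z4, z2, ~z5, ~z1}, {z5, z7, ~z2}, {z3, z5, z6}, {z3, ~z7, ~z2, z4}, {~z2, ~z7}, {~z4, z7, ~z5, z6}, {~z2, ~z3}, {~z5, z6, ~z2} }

z1 ↦ 1; z2 ↦ 0; z3 ↦ 1; z4 ↦ 0; z5 ↦ 0; z6 ↦ 0; z7 ↦ 1

Try z6 = 0.
Try z3 = 1.
The clause (~z5) is unit, so z5 = 0.
The clause (~z2) is unit, so z2 = 0.
Try z7 = 1.
The clause (z1) is unit, so z1 = 1.
Every clause is now satisfied; z4 is unconstrained.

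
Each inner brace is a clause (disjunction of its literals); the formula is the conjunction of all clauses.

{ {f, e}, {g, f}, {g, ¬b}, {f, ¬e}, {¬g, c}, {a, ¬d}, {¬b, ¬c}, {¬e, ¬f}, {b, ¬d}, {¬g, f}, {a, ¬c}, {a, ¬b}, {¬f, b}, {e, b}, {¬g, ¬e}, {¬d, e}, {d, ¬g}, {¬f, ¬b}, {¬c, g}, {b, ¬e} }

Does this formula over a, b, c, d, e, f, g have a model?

No, unsatisfiable

Suppose f = True.
(¬e) alone gives e = False.
(b) alone gives b = True.
But (¬b) is also a unit clause — contradiction.
Undo f and try f = False.
(e) alone gives e = True.
But (¬e) is also a unit clause — contradiction.
Neither f = True nor f = False works.
No assignment satisfies every clause.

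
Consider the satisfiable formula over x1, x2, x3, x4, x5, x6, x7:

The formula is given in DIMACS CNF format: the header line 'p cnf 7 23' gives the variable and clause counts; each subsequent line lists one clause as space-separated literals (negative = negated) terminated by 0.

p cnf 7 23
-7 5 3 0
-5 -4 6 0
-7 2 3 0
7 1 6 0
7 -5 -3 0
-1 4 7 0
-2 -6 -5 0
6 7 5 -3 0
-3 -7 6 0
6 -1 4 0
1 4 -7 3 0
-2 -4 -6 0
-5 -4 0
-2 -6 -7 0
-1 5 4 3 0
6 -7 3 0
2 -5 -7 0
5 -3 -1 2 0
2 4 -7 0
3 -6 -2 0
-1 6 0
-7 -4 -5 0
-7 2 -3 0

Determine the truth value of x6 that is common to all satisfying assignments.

Suppose x6 = False.
Unit clause (¬x1) forces x1 = False.
Unit clause (x7) forces x7 = True.
Unit clause (¬x3) forces x3 = False.
But (x3) is also a unit clause — contradiction.
So every satisfying assignment has x6 = True.

True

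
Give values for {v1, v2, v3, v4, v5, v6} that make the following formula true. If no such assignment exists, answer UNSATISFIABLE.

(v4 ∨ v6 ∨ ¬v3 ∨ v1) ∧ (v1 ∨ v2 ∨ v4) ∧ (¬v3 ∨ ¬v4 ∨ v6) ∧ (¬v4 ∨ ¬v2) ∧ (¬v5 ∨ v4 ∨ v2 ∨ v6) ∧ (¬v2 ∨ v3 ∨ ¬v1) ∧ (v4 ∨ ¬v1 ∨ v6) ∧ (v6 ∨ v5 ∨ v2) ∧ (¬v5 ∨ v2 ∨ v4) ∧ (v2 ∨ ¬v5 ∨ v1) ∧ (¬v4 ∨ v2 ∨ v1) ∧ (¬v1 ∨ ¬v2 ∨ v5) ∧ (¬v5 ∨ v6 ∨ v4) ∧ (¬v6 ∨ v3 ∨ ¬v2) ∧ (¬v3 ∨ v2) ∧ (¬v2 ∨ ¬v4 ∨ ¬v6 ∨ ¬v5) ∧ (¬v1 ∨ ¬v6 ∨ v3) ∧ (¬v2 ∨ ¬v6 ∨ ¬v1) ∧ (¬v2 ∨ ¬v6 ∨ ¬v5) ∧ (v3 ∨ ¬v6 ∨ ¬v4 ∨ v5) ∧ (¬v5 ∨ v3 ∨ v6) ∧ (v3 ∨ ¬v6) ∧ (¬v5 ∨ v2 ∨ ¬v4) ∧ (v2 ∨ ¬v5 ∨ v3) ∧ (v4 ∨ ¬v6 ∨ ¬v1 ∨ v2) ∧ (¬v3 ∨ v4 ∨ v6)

v1 ↦ False, v2 ↦ True, v3 ↦ True, v4 ↦ False, v5 ↦ False, v6 ↦ True

Suppose v4 = False.
Suppose v1 = False.
(v2) alone gives v2 = True.
Suppose v6 = True.
(v3) alone gives v3 = True.
(¬v5) alone gives v5 = False.
Every clause now holds.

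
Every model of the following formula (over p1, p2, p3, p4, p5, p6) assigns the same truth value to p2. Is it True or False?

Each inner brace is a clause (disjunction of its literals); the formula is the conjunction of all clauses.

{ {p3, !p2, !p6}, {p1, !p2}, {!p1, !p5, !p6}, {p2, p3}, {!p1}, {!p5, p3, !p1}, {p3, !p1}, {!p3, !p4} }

Suppose p2 = true.
(p1) alone gives p1 = true.
But (!p1) is also a unit clause — contradiction.
So every satisfying assignment has p2 = False.

False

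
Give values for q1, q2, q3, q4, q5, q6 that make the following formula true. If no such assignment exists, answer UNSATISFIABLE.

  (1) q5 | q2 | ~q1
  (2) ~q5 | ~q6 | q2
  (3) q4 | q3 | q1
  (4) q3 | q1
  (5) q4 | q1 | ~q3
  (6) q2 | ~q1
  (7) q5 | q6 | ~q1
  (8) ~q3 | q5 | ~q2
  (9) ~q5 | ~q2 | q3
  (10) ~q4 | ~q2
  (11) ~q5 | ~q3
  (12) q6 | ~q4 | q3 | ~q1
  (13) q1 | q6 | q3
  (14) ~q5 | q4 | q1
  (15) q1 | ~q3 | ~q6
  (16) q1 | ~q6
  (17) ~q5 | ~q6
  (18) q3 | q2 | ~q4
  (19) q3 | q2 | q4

q1=0; q2=0; q3=1; q4=1; q5=0; q6=0

Suppose q3 = 1.
Unit clause (~q5) forces q5 = 0.
Unit clause (~q2) forces q2 = 0.
Unit clause (~q1) forces q1 = 0.
Unit clause (q4) forces q4 = 1.
Unit clause (~q6) forces q6 = 0.
This assignment satisfies each clause.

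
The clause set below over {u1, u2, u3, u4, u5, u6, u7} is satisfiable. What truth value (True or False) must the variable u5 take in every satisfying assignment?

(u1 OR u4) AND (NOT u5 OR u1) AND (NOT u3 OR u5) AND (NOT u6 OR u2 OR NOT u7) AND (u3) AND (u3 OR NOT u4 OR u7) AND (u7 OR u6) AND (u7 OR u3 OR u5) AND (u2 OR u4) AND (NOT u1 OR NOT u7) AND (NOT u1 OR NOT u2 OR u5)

True

Suppose u5 = false.
Unit clause (NOT u3) forces u3 = false.
Now (u3) is unsatisfied and unit — conflict.
So every satisfying assignment has u5 = True.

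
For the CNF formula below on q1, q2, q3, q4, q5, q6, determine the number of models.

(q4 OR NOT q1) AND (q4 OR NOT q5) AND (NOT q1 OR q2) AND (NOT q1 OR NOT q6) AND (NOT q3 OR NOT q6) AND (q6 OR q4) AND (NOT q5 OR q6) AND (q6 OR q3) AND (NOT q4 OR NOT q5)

7

There are 2^6 = 64 truth assignments over (q1, q2, q3, q4, q5, q6).
Split on q3. With q3 = true, the clauses containing q3 are satisfied and NOT q3 drops from the rest; 3 of the 2^5 = 32 assignments to the other variables satisfy what remains.
With q3 = false, by the same count on the reduced clause set, 4 assignments work.
Total: 3 + 4 = 7.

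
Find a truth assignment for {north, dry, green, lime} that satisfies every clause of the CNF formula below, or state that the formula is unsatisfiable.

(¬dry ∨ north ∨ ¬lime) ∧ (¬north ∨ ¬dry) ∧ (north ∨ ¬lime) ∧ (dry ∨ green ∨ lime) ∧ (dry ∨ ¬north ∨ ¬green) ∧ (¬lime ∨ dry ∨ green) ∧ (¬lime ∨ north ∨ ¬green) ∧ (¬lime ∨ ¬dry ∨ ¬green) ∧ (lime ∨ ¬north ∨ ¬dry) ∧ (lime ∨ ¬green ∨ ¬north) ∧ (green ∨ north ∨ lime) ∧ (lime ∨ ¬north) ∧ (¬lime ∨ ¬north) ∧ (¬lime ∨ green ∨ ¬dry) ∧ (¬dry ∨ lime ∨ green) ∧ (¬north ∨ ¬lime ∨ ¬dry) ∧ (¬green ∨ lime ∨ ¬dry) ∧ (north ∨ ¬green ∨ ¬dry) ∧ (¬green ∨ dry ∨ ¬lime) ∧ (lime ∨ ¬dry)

north: False; dry: False; green: True; lime: False

Try north = False.
The clause (¬lime) is unit, so lime = False.
The clause (green) is unit, so green = True.
The clause (¬dry) is unit, so dry = False.
Every clause now holds.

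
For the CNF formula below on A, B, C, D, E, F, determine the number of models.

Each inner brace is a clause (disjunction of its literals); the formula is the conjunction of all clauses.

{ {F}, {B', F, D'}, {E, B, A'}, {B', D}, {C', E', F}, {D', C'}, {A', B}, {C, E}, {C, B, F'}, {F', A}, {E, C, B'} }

1

There are 2^6 = 64 truth assignments over (A, B, C, D, E, F).
Split on F. With F = 1, the clauses containing F are satisfied and F' drops from the rest; 1 of the 2^5 = 32 assignments to the other variables satisfy what remains.
With F = 0, by the same count on the reduced clause set, 0 assignments work.
Total: 1 + 0 = 1.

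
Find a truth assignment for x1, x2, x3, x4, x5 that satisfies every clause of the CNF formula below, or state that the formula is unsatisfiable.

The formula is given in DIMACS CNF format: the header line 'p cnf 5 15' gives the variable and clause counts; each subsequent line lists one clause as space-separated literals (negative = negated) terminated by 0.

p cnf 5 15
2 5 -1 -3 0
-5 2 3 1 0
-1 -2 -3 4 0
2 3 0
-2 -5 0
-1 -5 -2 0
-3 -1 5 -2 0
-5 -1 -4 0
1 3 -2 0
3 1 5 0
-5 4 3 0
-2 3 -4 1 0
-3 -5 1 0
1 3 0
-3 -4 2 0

x1=True; x2=True; x3=False; x4=True; x5=False

Suppose x2 = True.
(¬x5) alone gives x5 = False.
Suppose x3 = False.
(x1) alone gives x1 = True.
Every clause is now satisfied; x4 is unconstrained.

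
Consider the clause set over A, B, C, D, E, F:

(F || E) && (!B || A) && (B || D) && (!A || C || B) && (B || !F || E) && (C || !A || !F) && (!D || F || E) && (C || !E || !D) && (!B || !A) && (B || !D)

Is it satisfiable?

Try F = true.
Try B = false.
(D) alone gives D = true.
Now (!D) is unsatisfied and unit — conflict.
Undo B and try B = true.
(A) alone gives A = true.
Now (!A) is unsatisfied and unit — conflict.
Both values of B lead to a conflict.
Undo F and try F = false.
(E) alone gives E = true.
Try B = false.
(D) alone gives D = true.
Now (!D) is unsatisfied and unit — conflict.
Undo B and try B = true.
(A) alone gives A = true.
Now (!A) is unsatisfied and unit — conflict.
Both values of B lead to a conflict.
Both values of F lead to a conflict.
No assignment satisfies every clause.

Unsatisfiable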